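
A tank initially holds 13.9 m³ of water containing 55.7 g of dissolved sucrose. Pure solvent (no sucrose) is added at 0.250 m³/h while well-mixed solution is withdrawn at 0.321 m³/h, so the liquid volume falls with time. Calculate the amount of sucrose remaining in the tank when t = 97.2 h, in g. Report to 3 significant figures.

Total volume: dV/dt = Q_in − Q_out = -0.071000 m³/h, so V(t) = 13.9 − 0.071000 t and V(97.2) = 6.9988 m³.
No sucrose enters, so dm/dt = −Q_out · (m/V).
Separate: dm/m = −Q_out dt/V(t) ⇒ ln(m/m₀) = −(Q_out/(Q_in−Q_out)) ln(V/V₀).
m = m₀ (V₀/V)^(Q_out/(Q_in−Q_out)) = 55.7 × (13.9/6.9988)^(-4.5211) = 2.5038 g.

2.50 g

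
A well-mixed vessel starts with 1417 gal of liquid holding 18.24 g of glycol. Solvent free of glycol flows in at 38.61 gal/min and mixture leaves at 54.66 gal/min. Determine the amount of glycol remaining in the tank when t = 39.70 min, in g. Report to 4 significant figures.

2.386 g

Total volume: dV/dt = Q_in − Q_out = -16.0500 gal/min, so V(t) = 1417 − 16.0500 t and V(39.70) = 779.815 gal.
No glycol enters, so dm/dt = −Q_out · (m/V).
dm/m = −Q_out dt/(V₀ − 16.0500 t); integrating gives ln(m/m₀) = −(Q_out/(Q_in−Q_out)) ln(V/V₀).
m = m₀ (V₀/V)^(Q_out/(Q_in−Q_out)) = 18.24 × (1417/779.815)^(-3.40561) = 2.38608 g.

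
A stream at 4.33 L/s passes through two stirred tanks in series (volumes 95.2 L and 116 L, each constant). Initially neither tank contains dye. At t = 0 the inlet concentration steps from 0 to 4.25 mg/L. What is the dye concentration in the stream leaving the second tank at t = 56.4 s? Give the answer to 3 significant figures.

Each tank obeys Vᵢ dCᵢ/dt = Q(Cᵢ₋₁ − Cᵢ), so τᵢ = Vᵢ/Q.
τ₁ = 95.2/4.33 = 21.986 s; τ₂ = 116/4.33 = 26.790 s.
Tank 1: C₁ = C_in(1 − e^(−t/τ₁)). Tank 2 (τ₁ ≠ τ₂): C₂ = C_in[1 − (τ₁ e^(−t/τ₁) − τ₂ e^(−t/τ₂))/(τ₁ − τ₂)].
At t = 56.4: e^(−t/τ₁) = 0.076900, e^(−t/τ₂) = 0.12181.
C₂ = 4.25·[1 − (21.986·0.076900 − 26.790·0.12181)/(-4.8037)] = 4.25·0.67263 = 2.8587 mg/L.

2.86 mg/L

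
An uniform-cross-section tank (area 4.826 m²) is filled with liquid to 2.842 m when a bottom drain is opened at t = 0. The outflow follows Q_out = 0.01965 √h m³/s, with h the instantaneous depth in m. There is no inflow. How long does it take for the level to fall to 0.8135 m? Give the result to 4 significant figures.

Volume balance on the tank: A dh/dt = −0.01965 √h.
Separate and integrate: 2(√h − √h₀) = −(0.01965/A) t.
t = 2A(√h₀ − √h)/0.01965 = 2·4.826·(√2.842 − √0.8135)/0.01965
  = 9.65200 × (1.68582 − 0.901942) / 0.01965 = 385.039 s.

385.0 s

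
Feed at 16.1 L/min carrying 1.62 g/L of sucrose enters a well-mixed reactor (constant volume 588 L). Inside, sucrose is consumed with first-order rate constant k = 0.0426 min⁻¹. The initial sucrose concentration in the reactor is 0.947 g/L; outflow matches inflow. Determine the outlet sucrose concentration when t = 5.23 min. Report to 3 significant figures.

Accumulation = in − out − consumed: V dC/dt = Q C_in − Q C − k V C.
This is linear with rate a = Q/V + k = 0.069981 min⁻¹.
C_ss = Q C_in/(Q + kV) = 0.63385 g/L; C(t) = C_ss + (C₀ − C_ss) e^(−a t).
C(5.23) = 0.63385 + (0.31315)·e^(−0.069981·5.23) = 0.63385 + (0.31315)·0.69350 = 0.85102 g/L.

0.851 g/L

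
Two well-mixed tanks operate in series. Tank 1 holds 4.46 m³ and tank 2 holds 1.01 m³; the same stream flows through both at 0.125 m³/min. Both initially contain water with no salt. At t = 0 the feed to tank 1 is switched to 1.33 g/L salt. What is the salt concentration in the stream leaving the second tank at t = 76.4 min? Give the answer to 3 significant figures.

1.13 g/L

Species balance on tank i: dCᵢ/dt = (Cᵢ₋₁ − Cᵢ)/τᵢ with τᵢ = Vᵢ/Q.
τ₁ = 4.46/0.125 = 35.680 min; τ₂ = 1.01/0.125 = 8.0800 min.
Tank 1: C₁ = C_in(1 − e^(−t/τ₁)). Tank 2 (τ₁ ≠ τ₂): C₂ = C_in[1 − (τ₁ e^(−t/τ₁) − τ₂ e^(−t/τ₂))/(τ₁ − τ₂)].
At t = 76.4: e^(−t/τ₁) = 0.11751, e^(−t/τ₂) = 7.8262e-05.
C₂ = 1.33·[1 − (35.680·0.11751 − 8.0800·7.8262e-05)/(27.600)] = 1.33·0.84812 = 1.1280 g/L.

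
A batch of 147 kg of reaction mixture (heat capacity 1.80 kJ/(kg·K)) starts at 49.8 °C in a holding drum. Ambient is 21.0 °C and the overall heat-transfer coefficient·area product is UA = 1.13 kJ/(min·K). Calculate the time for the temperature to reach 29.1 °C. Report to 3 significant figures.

297 min

Unsteady energy balance on the tank contents: M c_p dT/dt = −UA(T − T_amb).
τ = M c_p/UA = 234.16 min; T_ss = T_amb = 21.000 °C.
T(t) = T_ss + (T₀ − T_ss)e^(−t/τ); set T = 29.1:
t = −τ ln[(T − T_ss)/(T₀ − T_ss)] = −234.16 · ln(0.28125) = 297.03 min.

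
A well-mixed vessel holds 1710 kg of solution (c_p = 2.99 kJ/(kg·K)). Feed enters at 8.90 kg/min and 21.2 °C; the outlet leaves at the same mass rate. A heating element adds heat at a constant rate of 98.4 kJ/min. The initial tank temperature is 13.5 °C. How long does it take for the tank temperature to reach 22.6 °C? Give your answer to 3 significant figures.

Energy balance: M c_p dT/dt = ṁ c_p (T_in − T) + 98.4.
τ = M/ṁ = 192.13 min; T_ss = T_in + Q̇/(ṁ c_p) = 24.898 °C.
T(t) = T_ss + (T₀ − T_ss) e^(−t/τ). Set T = 22.6:
e^(−t/τ) = (22.6 − 24.898)/(13.5 − 24.898) = 0.20159
t = −192.13 · ln(0.20159) = 307.70 min.

308 min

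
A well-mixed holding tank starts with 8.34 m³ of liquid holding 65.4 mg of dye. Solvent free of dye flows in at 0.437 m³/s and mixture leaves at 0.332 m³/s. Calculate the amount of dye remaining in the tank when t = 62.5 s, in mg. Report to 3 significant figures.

Total volume: dV/dt = Q_in − Q_out = 0.10500 m³/s, so V(t) = 8.34 + 0.10500 t and V(62.5) = 14.902 m³.
Species balance (pure solvent in): dm/dt = −Q_out · m/V(t).
dm/m = −Q_out dt/(V₀ + 0.10500 t); integrating gives ln(m/m₀) = −(Q_out/(Q_in−Q_out)) ln(V/V₀).
m = m₀ (V₀/V)^(Q_out/(Q_in−Q_out)) = 65.4 × (8.34/14.902)^(3.1619) = 10.435 mg.

10.4 mg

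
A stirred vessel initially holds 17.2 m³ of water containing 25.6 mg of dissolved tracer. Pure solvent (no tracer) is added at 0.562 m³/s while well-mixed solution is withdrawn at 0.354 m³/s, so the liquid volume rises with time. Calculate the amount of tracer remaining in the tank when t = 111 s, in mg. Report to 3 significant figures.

Let m(t) be the amount of tracer. Volume: V(t) = V₀ + (Q_in − Q_out) t = 17.2 + 0.20800 t; V(111) = 40.288 m³.
No tracer enters, so dm/dt = −Q_out · (m/V).
dm/m = −Q_out dt/(V₀ + 0.20800 t); integrating gives ln(m/m₀) = −(Q_out/(Q_in−Q_out)) ln(V/V₀).
m = m₀ (V₀/V)^(Q_out/(Q_in−Q_out)) = 25.6 × (17.2/40.288)^(1.7019) = 6.0135 mg.

6.01 mg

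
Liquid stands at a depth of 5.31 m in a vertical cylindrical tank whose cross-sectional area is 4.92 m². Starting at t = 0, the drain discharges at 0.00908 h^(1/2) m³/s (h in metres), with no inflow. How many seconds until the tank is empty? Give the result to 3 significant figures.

A dh/dt = −Q_out = −0.00908 √h.
Separate and integrate: 2(√h − √h₀) = −(0.00908/A) t.
Set h = 0: 2√h₀ = (0.00908/A) t_empty ⇒ t_empty = 2A√h₀/0.00908.
t_empty = 2·4.92·√5.31/0.00908 = 9.8400·2.3043/0.00908 = 2497.2 s.

2500 s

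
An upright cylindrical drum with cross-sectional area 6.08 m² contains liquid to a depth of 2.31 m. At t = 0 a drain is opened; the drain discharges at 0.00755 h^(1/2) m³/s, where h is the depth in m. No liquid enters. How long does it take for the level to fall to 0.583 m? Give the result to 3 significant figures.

1220 s

A dh/dt = −Q_out = −0.00755 √h.
∫ h^(−1/2) dh = −(0.00755/A) ∫ dt, giving 2√h = 2√h₀ − (0.00755/A) t.
t = 2A(√h₀ − √h)/0.00755 = 2·6.08·(√2.31 − √0.583)/0.00755
  = 12.160 × (1.5199 − 0.76354) / 0.00755 = 1218.1 s.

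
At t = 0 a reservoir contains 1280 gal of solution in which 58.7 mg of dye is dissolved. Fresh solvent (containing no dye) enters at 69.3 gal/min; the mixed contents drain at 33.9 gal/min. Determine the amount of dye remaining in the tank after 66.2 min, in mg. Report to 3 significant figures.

Let m(t) be the amount of dye. Volume: V(t) = V₀ + (Q_in − Q_out) t = 1280 + 35.400 t; V(66.2) = 3623.5 gal.
Solute balance: dm/dt = 0 − Q_out C = −Q_out m/V(t).
Separate: dm/m = −Q_out dt/V(t) ⇒ ln(m/m₀) = −(Q_out/(Q_in−Q_out)) ln(V/V₀).
m = m₀ (V₀/V)^(Q_out/(Q_in−Q_out)) = 58.7 × (1280/3623.5)^(0.95763) = 21.671 mg.

21.7 mg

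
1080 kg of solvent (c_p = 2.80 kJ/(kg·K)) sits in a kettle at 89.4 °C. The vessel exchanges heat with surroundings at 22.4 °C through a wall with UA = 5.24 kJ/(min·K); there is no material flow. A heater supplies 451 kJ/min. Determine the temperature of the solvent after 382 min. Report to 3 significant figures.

98.6 °C

First-law balance (no shaft work): M c_p dT/dt = −UA(T − T_amb) + Q̇.
dT/dt = (T_ss − T)/τ with T_ss = T_amb + Q̇/UA = 22.4 + 451/5.24 = 108.47 °C, τ = M c_p/UA = 1080·2.80/5.24 = 577.10 min.
This is linear first-order; T(t) = T_ss + (T₀ − T_ss) e^(−t/τ).
T(382) = 108.47 + (-19.069)·0.51585 = 98.632 °C.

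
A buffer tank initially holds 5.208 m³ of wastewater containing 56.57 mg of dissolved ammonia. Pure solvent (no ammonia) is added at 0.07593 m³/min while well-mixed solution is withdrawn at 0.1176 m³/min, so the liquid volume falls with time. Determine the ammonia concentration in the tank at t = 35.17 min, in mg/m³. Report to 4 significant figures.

5.949 mg/m³

Let m(t) be the amount of ammonia. Volume: V(t) = V₀ + (Q_in − Q_out) t = 5.208 − 0.0416700 t; V(35.17) = 3.74247 m³.
No ammonia enters, so dm/dt = −Q_out · (m/V).
dm/m = −Q_out dt/(V₀ − 0.0416700 t); integrating gives ln(m/m₀) = −(Q_out/(Q_in−Q_out)) ln(V/V₀).
m = m₀ (V₀/V)^(Q_out/(Q_in−Q_out)) = 56.57 × (5.208/3.74247)^(-2.82217) = 22.2622 mg.
C = m/V = 22.2622/3.74247 = 5.94853 mg/m³.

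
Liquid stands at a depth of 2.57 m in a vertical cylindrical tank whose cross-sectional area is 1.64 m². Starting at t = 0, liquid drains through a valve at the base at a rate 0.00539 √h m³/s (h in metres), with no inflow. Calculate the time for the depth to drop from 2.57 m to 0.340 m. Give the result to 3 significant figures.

621 s

Volume balance on the tank: A dh/dt = −0.00539 √h.
∫ h^(−1/2) dh = −(0.00539/A) ∫ dt, giving 2√h = 2√h₀ − (0.00539/A) t.
t = 2A(√h₀ − √h)/0.00539 = 2·1.64·(√2.57 − √0.340)/0.00539
  = 3.2800 × (1.6031 − 0.58310) / 0.00539 = 620.72 s.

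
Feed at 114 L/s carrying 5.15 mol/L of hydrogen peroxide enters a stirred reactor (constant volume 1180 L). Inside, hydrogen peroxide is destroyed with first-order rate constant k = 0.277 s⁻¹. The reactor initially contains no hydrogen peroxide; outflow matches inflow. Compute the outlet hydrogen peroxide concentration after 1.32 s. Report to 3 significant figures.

0.518 mol/L

V dC/dt = Q(C_in − C) − k V C.
dC/dt = (Q/V) C_in − (Q/V + k) C; effective rate a = Q/V + k = 0.096610 + 0.277 = 0.37361 s⁻¹.
C_ss = Q C_in/(Q + kV) = 1.3317 mol/L; C(t) = C_ss + (C₀ − C_ss) e^(−a t).
C(1.32) = 1.3317 + (-1.3317)·e^(−0.37361·1.32) = 1.3317 + (-1.3317)·0.61069 = 0.51845 mol/L.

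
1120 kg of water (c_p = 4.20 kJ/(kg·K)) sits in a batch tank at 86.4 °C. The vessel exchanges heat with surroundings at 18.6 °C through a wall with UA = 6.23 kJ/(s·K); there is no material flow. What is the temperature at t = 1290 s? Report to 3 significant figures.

Lumped-capacitance energy balance: M c_p dT/dt = UA(T_amb − T).
dT/dt = (T_ss − T)/τ with T_ss = T_amb = 18.600 °C, τ = M c_p/UA = 1120·4.20/6.23 = 755.06 s.
T approaches T_ss exponentially: T(t) = T_ss + (T₀ − T_ss) e^(−t/τ).
T(1290) = 18.600 + (67.800)·0.18114 = 30.881 °C.

30.9 °C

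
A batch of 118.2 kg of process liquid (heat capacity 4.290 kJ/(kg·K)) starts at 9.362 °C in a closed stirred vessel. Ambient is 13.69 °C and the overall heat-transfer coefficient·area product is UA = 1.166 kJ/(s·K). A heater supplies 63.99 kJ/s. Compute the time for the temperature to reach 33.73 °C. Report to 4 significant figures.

M c_p dT/dt = −UA(T − T_amb) + Q̇.
τ = M c_p/UA = 434.887 s; T_ss = T_amb + Q̇/UA = 13.69 + 63.99/1.166 = 68.5699 °C.
T(t) = T_ss + (T₀ − T_ss)e^(−t/τ); set T = 33.73:
t = −τ ln[(T − T_ss)/(T₀ − T_ss)] = −434.887 · ln(0.588434) = 230.617 s.

230.6 s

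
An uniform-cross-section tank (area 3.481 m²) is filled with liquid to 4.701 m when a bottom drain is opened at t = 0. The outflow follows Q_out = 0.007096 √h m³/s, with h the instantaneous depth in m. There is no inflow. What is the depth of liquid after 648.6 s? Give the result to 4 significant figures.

With no inflow, A dh/dt = −0.007096 √h.
Separate and integrate: 2(√h − √h₀) = −(0.007096/A) t.
√h = √4.701 − 0.007096·648.6/(2·3.481) = 2.16818 − 0.661084 = 1.50710.
h = 1.50710² = 2.27134 m.

2.271 m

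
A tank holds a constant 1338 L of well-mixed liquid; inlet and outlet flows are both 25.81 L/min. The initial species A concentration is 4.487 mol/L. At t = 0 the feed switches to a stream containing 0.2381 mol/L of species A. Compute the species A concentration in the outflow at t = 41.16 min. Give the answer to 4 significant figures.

2.159 mol/L

Mass balance on the solute (V constant): V dC/dt = Q(C_in − C).
Time constant τ = V/Q = 1338/25.81 = 51.8404 min.
This is linear first-order; C(t) = C_in + (C₀ − C_in) e^(−t/τ).
C(41.16) = 0.2381 + (4.487 − 0.2381)·e^(−41.16/51.8404) = 0.2381 + (4.24890)·0.452044 = 2.15879 mol/L.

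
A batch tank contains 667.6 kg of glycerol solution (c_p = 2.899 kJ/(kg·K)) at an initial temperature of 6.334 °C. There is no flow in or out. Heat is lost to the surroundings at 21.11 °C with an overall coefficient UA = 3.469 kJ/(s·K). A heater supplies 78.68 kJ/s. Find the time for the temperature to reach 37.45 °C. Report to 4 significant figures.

990.9 s

First-law balance (no shaft work): M c_p dT/dt = −UA(T − T_amb) + Q̇.
τ = M c_p/UA = 557.905 s; T_ss = T_amb + Q̇/UA = 21.11 + 78.68/3.469 = 43.7909 °C.
T(t) = T_ss + (T₀ − T_ss)e^(−t/τ); set T = 37.45:
t = −τ ln[(T − T_ss)/(T₀ − T_ss)] = −557.905 · ln(0.169285) = 990.935 s.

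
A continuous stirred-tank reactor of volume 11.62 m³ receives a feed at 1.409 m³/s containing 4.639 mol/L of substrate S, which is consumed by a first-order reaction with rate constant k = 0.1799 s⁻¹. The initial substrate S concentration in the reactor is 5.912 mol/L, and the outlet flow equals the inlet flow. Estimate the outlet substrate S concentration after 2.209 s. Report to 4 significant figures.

3.947 mol/L

Species balance: V dC/dt = Q C_in − Q C − k V C.
dC/dt = (Q/V) C_in − (Q/V + k) C; effective rate a = Q/V + k = 0.121256 + 0.1799 = 0.301156 s⁻¹.
C_ss = Q C_in/(Q + kV) = 1.86783 mol/L; C(t) = C_ss + (C₀ − C_ss) e^(−a t).
C(2.209) = 1.86783 + (4.04417)·e^(−0.301156·2.209) = 1.86783 + (4.04417)·0.514143 = 3.94711 mol/L.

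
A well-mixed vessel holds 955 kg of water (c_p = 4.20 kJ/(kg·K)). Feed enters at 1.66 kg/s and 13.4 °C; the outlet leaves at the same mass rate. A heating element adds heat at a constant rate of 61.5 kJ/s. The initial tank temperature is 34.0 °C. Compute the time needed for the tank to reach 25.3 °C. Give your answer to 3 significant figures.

First-law balance (no shaft work): M c_p dT/dt = ṁ c_p (T_in − T) + 61.5.
τ = M/ṁ = 575.30 s; T_ss = T_in + Q̇/(ṁ c_p) = 22.221 °C.
T(t) = T_ss + (T₀ − T_ss) e^(−t/τ). Set T = 25.3:
e^(−t/τ) = (25.3 − 22.221)/(34.0 − 22.221) = 0.26140
t = −575.30 · ln(0.26140) = 771.89 s.

772 s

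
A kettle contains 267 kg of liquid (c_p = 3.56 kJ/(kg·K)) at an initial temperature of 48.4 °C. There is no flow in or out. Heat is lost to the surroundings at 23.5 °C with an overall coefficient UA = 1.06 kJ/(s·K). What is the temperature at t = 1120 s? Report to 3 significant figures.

30.6 °C

Lumped-capacitance energy balance: M c_p dT/dt = UA(T_amb − T).
dT/dt = (T_ss − T)/τ with T_ss = T_amb = 23.500 °C, τ = M c_p/UA = 267·3.56/1.06 = 896.72 s.
T approaches T_ss exponentially: T(t) = T_ss + (T₀ − T_ss) e^(−t/τ).
T(1120) = 23.500 + (24.900)·0.28679 = 30.641 °C.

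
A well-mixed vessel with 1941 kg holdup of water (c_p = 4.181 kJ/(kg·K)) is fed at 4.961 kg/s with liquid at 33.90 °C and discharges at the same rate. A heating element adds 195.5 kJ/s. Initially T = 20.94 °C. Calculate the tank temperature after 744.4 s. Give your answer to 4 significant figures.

M c_p dT/dt = ṁ c_p (T_in − T) + Q̇.
Rearrange: dT/dt = (T_ss − T)/τ with τ = M/ṁ = 391.252 s and T_ss = T_in + Q̇/(ṁ c_p) = 43.3253 °C.
Integrating: T(t) = T_ss + (T₀ − T_ss) e^(−t/τ).
T(744.4) = 43.3253 + (-22.3853)·e^(−744.4/391.252) = 43.3253 + (-22.3853)·0.149179 = 39.9859 °C.

39.99 °C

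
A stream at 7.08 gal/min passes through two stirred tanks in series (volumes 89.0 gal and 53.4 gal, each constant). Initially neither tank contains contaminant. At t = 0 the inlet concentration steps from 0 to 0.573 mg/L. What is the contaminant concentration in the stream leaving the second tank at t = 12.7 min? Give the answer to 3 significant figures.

Species balance on tank i: dCᵢ/dt = (Cᵢ₋₁ − Cᵢ)/τᵢ with τᵢ = Vᵢ/Q.
τ₁ = 89.0/7.08 = 12.571 min; τ₂ = 53.4/7.08 = 7.5424 min.
Tank 1: C₁ = C_in(1 − e^(−t/τ₁)). Tank 2 (τ₁ ≠ τ₂): C₂ = C_in[1 − (τ₁ e^(−t/τ₁) − τ₂ e^(−t/τ₂))/(τ₁ − τ₂)].
At t = 12.7: e^(−t/τ₁) = 0.36411, e^(−t/τ₂) = 0.18566.
C₂ = 0.573·[1 − (12.571·0.36411 − 7.5424·0.18566)/(5.0282)] = 0.573·0.36821 = 0.21099 mg/L.

0.211 mg/L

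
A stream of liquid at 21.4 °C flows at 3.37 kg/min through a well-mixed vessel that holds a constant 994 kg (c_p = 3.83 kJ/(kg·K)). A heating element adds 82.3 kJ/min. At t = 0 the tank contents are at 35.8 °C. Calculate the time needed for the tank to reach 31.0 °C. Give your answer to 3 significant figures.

Heat balance on the well-mixed liquid: M c_p dT/dt = ṁ c_p (T_in − T) + 82.3.
τ = M/ṁ = 294.96 min; T_ss = T_in + Q̇/(ṁ c_p) = 27.776 °C.
T(t) = T_ss + (T₀ − T_ss) e^(−t/τ). Set T = 31.0:
e^(−t/τ) = (31.0 − 27.776)/(35.8 − 27.776) = 0.40177
t = −294.96 · ln(0.40177) = 268.96 min.

269 min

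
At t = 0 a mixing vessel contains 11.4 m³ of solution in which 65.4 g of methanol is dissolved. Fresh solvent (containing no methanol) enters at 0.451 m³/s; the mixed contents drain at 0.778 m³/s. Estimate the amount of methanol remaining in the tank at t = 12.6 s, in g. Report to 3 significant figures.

Let m(t) be the amount of methanol. Volume: V(t) = V₀ + (Q_in − Q_out) t = 11.4 − 0.32700 t; V(12.6) = 7.2798 m³.
No methanol enters, so dm/dt = −Q_out · (m/V).
dm/m = −Q_out dt/(V₀ − 0.32700 t); integrating gives ln(m/m₀) = −(Q_out/(Q_in−Q_out)) ln(V/V₀).
m = m₀ (V₀/V)^(Q_out/(Q_in−Q_out)) = 65.4 × (11.4/7.2798)^(-2.3792) = 22.498 g.

22.5 g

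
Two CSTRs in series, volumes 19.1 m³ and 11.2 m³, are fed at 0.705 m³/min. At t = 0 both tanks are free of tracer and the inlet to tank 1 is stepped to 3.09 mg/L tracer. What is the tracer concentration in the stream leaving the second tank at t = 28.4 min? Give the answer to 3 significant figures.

1.20 mg/L

Each tank obeys Vᵢ dCᵢ/dt = Q(Cᵢ₋₁ − Cᵢ), so τᵢ = Vᵢ/Q.
τ₁ = 19.1/0.705 = 27.092 min; τ₂ = 11.2/0.705 = 15.887 min.
Tank 1: C₁ = C_in(1 − e^(−t/τ₁)). Tank 2 (τ₁ ≠ τ₂): C₂ = C_in[1 − (τ₁ e^(−t/τ₁) − τ₂ e^(−t/τ₂))/(τ₁ − τ₂)].
At t = 28.4: e^(−t/τ₁) = 0.35054, e^(−t/τ₂) = 0.16735.
C₂ = 3.09·[1 − (27.092·0.35054 − 15.887·0.16735)/(11.206)] = 3.09·0.38974 = 1.2043 mg/L.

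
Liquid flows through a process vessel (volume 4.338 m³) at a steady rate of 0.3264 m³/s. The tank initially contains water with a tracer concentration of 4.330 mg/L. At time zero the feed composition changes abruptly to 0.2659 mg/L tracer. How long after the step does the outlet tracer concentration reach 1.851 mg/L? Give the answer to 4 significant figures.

12.51 s

Unsteady species balance (constant V, well mixed): V dC/dt = Q(C_in − C), so τ = V/Q = 13.2904 s.
C(t) = C_in + (C₀ − C_in) e^(−t/τ). Set C = 1.851 and solve for t:
e^(−t/τ) = (C − C_in)/(C₀ − C_in) = (1.851 − 0.2659)/(4.330 − 0.2659) = 0.390025
t = −τ ln(…) = 13.2904 × 0.941545 = 12.5135 s.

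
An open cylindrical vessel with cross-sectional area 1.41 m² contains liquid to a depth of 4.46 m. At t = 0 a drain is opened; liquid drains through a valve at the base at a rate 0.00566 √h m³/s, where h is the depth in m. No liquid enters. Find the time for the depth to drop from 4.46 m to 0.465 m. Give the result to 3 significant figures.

With no inflow, A dh/dt = −0.00566 √h.
∫ h^(−1/2) dh = −(0.00566/A) ∫ dt, giving 2√h = 2√h₀ − (0.00566/A) t.
t = 2A(√h₀ − √h)/0.00566 = 2·1.41·(√4.46 − √0.465)/0.00566
  = 2.8200 × (2.1119 − 0.68191) / 0.00566 = 712.45 s.

712 s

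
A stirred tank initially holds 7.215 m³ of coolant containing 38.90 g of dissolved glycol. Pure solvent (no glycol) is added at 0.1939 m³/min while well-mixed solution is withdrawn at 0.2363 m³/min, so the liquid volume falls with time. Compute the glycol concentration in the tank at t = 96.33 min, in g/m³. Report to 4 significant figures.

Let m(t) be the amount of glycol. Volume: V(t) = V₀ + (Q_in − Q_out) t = 7.215 − 0.0424000 t; V(96.33) = 3.13061 m³.
No glycol enters, so dm/dt = −Q_out · (m/V).
dm/m = −Q_out dt/(V₀ − 0.0424000 t); integrating gives ln(m/m₀) = −(Q_out/(Q_in−Q_out)) ln(V/V₀).
m = m₀ (V₀/V)^(Q_out/(Q_in−Q_out)) = 38.90 × (7.215/3.13061)^(-5.57311) = 0.370763 g.
C = m/V = 0.370763/3.13061 = 0.118432 g/m³.

0.1184 g/m³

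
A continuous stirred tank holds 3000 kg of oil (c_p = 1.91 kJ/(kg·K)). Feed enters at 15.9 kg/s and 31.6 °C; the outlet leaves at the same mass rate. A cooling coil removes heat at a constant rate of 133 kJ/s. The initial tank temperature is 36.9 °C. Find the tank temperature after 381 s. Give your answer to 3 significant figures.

28.5 °C

First-law balance (no shaft work): M c_p dT/dt = ṁ c_p (T_in − T) − 133.
Rearrange: dT/dt = (T_ss − T)/τ with τ = M/ṁ = 188.68 s and T_ss = T_in − Q̇/(ṁ c_p) = 27.221 °C.
Solution: T(t) = T_ss + (T₀ − T_ss) e^(−t/τ).
T(381) = 27.221 + (9.6795)·e^(−381/188.68) = 27.221 + (9.6795)·0.13275 = 28.505 °C.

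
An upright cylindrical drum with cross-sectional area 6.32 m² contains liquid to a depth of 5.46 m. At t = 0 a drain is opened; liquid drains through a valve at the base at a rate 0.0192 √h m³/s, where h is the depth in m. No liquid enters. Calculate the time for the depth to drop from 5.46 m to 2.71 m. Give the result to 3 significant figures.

A dh/dt = −Q_out = −0.0192 √h.
This is separable: 2 d(√h)/dt = −0.0192/A, so √h = √h₀ − (0.0192/(2A)) t.
t = 2A(√h₀ − √h)/0.0192 = 2·6.32·(√5.46 − √2.71)/0.0192
  = 12.640 × (2.3367 − 1.6462) / 0.0192 = 454.55 s.

455 s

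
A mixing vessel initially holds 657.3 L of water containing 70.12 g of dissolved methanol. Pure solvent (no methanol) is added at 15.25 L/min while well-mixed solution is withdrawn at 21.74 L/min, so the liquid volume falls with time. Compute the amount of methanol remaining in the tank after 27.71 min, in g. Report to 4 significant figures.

Let m(t) be the amount of methanol. Volume: V(t) = V₀ + (Q_in − Q_out) t = 657.3 − 6.49000 t; V(27.71) = 477.462 L.
No methanol enters, so dm/dt = −Q_out · (m/V).
Separate: dm/m = −Q_out dt/V(t) ⇒ ln(m/m₀) = −(Q_out/(Q_in−Q_out)) ln(V/V₀).
m = m₀ (V₀/V)^(Q_out/(Q_in−Q_out)) = 70.12 × (657.3/477.462)^(-3.34977) = 24.0332 g.

24.03 g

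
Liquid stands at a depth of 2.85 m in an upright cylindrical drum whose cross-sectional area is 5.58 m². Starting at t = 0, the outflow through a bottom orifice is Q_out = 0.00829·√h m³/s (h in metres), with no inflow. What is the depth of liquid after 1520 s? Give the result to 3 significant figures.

A dh/dt = −Q_out = −0.00829 √h.
∫ h^(−1/2) dh = −(0.00829/A) ∫ dt, giving 2√h = 2√h₀ − (0.00829/A) t.
√h = √2.85 − 0.00829·1520/(2·5.58) = 1.6882 − 1.1291 = 0.55909.
h = 0.55909² = 0.31258 m.

0.313 m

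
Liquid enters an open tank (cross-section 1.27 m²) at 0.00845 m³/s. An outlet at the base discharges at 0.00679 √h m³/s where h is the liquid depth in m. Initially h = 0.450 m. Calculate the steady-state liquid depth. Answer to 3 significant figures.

1.55 m

Level balance: A dh/dt = 0.00845 − 0.00679 √h. Setting dh/dt = 0:
Q_in = 0.00679 √h_ss ⇒ √h_ss = 0.00845/0.00679 = 1.2445.
h_ss = 1.2445² = 1.5487 m. (Since h₀ = 0.450 m < h_ss, the level will rise toward this value.)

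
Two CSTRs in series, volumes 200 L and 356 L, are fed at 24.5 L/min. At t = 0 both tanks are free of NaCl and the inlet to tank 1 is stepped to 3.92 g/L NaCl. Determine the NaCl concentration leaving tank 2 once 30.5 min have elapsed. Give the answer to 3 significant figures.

2.94 g/L

Species balance on tank i: dCᵢ/dt = (Cᵢ₋₁ − Cᵢ)/τᵢ with τᵢ = Vᵢ/Q.
τ₁ = 200/24.5 = 8.1633 min; τ₂ = 356/24.5 = 14.531 min.
Solving the cascade with C₁(0)=C₂(0)=0 gives C₂(t) = C_in[1 − (τ₁ e^(−t/τ₁) − τ₂ e^(−t/τ₂))/(τ₁ − τ₂)].
At t = 30.5: e^(−t/τ₁) = 0.023843, e^(−t/τ₂) = 0.12258.
C₂ = 3.92·[1 − (8.1633·0.023843 − 14.531·0.12258)/(-6.3673)] = 3.92·0.75084 = 2.9433 g/L.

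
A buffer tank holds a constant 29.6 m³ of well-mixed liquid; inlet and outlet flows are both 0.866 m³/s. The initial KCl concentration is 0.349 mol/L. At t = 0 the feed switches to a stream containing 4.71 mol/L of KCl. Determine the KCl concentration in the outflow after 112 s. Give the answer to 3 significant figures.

4.55 mol/L

Accumulation = in − out for the solute gives V dC/dt = Q(C_in − C).
So dC/dt = (C_in − C)/τ with τ = V/Q = 29.6/0.866 = 34.180 s.
C approaches C_in exponentially: C(t) = C_in + (C₀ − C_in) e^(−t/τ).
C(112) = 4.71 + (0.349 − 4.71)·e^(−112/34.180) = 4.71 + (-4.3610)·0.037750 = 4.5454 mol/L.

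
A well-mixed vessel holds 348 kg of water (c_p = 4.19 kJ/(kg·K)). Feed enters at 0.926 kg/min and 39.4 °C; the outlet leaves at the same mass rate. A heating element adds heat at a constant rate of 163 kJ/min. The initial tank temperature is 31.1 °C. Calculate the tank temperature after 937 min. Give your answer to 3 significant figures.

77.3 °C

Energy balance: M c_p dT/dt = ṁ c_p (T_in − T) + 163.
Rearrange: dT/dt = (T_ss − T)/τ with τ = M/ṁ = 375.81 min and T_ss = T_in + Q̇/(ṁ c_p) = 81.411 °C.
This is linear first-order; T(t) = T_ss + (T₀ − T_ss) e^(−t/τ).
T(937) = 81.411 + (-50.311)·e^(−937/375.81) = 81.411 + (-50.311)·0.082638 = 77.253 °C.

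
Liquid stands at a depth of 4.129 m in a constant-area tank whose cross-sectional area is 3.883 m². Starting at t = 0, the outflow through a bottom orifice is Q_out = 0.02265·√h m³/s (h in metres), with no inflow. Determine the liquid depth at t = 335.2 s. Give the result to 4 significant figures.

Volume balance on the tank: A dh/dt = −0.02265 √h.
This is separable: 2 d(√h)/dt = −0.02265/A, so √h = √h₀ − (0.02265/(2A)) t.
√h = √4.129 − 0.02265·335.2/(2·3.883) = 2.03199 − 0.977631 = 1.05436.
h = 1.05436² = 1.11168 m.

1.112 m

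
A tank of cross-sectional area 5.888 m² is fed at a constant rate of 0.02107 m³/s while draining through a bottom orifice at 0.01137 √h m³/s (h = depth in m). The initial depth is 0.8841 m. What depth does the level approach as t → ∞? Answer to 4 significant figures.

3.434 m

Level balance: A dh/dt = 0.02107 − 0.01137 √h. Setting dh/dt = 0:
Q_in = 0.01137 √h_ss ⇒ √h_ss = 0.02107/0.01137 = 1.85312.
h_ss = 1.85312² = 3.43406 m. (Since h₀ = 0.8841 m < h_ss, the level will rise toward this value.)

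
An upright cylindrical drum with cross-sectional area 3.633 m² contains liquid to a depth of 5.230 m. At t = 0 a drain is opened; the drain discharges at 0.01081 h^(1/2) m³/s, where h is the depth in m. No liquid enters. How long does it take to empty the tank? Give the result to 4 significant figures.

1537 s

With no inflow, A dh/dt = −0.01081 √h.
∫ h^(−1/2) dh = −(0.01081/A) ∫ dt, giving 2√h = 2√h₀ − (0.01081/A) t.
Set h = 0: 2√h₀ = (0.01081/A) t_empty ⇒ t_empty = 2A√h₀/0.01081.
t_empty = 2·3.633·√5.230/0.01081 = 7.26600·2.28692/0.01081 = 1537.17 s.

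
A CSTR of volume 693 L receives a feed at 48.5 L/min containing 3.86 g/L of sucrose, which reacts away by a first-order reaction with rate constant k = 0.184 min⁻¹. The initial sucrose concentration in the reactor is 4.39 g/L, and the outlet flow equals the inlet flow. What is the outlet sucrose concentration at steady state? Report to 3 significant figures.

Accumulation = in − out − consumed: V dC/dt = Q C_in − Q C − k V C.
Steady state (dC/dt = 0): C_ss = Q C_in/(Q + kV) = C_in/(1 + kV/Q).
C_ss = 48.5·3.86/(48.5 + 0.184·693) = 187.21/176.01 = 1.0636 g/L.

1.06 g/L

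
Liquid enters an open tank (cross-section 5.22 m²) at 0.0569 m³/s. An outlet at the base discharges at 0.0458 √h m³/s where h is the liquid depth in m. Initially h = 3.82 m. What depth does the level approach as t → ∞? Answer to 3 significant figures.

Mass balance (ρ constant): A dh/dt = Q_in − 0.0458 √h. At steady state dh/dt = 0:
Q_in = 0.0458 √h_ss ⇒ √h_ss = 0.0569/0.0458 = 1.2424.
h_ss = 1.2424² = 1.5435 m. (Since h₀ = 3.82 m > h_ss, the level will fall toward this value.)

1.54 m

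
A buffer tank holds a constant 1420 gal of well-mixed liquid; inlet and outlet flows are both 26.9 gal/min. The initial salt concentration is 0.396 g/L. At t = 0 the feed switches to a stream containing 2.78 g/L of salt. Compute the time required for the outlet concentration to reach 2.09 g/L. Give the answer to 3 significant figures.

65.4 min

Accumulation = in − out for the solute gives V dC/dt = Q(C_in − C), so τ = V/Q = 52.788 min.
C(t) = C_in + (C₀ − C_in) e^(−t/τ). Set C = 2.09 and solve for t:
e^(−t/τ) = (C − C_in)/(C₀ − C_in) = (2.09 − 2.78)/(0.396 − 2.78) = 0.28943
t = −τ ln(…) = 52.788 × 1.2398 = 65.449 min.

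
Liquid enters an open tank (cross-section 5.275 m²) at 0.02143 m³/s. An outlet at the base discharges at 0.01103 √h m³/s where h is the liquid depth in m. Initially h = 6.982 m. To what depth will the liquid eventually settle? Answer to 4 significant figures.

3.775 m

Unsteady balance on liquid volume: A dh/dt = Q_in − 0.01103 √h. At steady state dh/dt = 0:
Q_in = 0.01103 √h_ss ⇒ √h_ss = 0.02143/0.01103 = 1.94288.
h_ss = 1.94288² = 3.77479 m. (Since h₀ = 6.982 m > h_ss, the level will fall toward this value.)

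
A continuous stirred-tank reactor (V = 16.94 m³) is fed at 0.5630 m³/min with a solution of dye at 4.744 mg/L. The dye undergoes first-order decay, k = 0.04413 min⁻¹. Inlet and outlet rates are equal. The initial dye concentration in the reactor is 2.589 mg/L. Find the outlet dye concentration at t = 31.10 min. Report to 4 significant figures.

V dC/dt = Q(C_in − C) − k V C.
dC/dt = (Q/V) C_in − (Q/V + k) C; effective rate a = Q/V + k = 0.0332349 + 0.04413 = 0.0773649 min⁻¹.
C_ss = Q C_in/(Q + kV) = 2.03796 mg/L; C(t) = C_ss + (C₀ − C_ss) e^(−a t).
C(31.10) = 2.03796 + (0.551041)·e^(−0.0773649·31.10) = 2.03796 + (0.551041)·0.0901708 = 2.08765 mg/L.

2.088 mg/L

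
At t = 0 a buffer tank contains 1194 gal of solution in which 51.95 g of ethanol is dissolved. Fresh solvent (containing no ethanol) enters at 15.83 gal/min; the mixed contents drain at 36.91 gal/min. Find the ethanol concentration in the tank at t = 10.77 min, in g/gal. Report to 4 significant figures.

0.03714 g/gal

Let m(t) be the amount of ethanol. Volume: V(t) = V₀ + (Q_in − Q_out) t = 1194 − 21.0800 t; V(10.77) = 966.968 gal.
Solute balance: dm/dt = 0 − Q_out C = −Q_out m/V(t).
dm/m = −Q_out dt/(V₀ − 21.0800 t); integrating gives ln(m/m₀) = −(Q_out/(Q_in−Q_out)) ln(V/V₀).
m = m₀ (V₀/V)^(Q_out/(Q_in−Q_out)) = 51.95 × (1194/966.968)^(-1.75095) = 35.9098 g.
C = m/V = 35.9098/966.968 = 0.0371364 g/gal.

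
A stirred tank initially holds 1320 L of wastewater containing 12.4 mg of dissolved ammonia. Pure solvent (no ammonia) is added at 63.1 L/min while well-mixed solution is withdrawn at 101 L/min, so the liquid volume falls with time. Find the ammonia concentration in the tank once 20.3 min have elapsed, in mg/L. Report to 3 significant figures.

0.00219 mg/L

Let m(t) be the amount of ammonia. Volume: V(t) = V₀ + (Q_in − Q_out) t = 1320 − 37.900 t; V(20.3) = 550.63 L.
Solute balance: dm/dt = 0 − Q_out C = −Q_out m/V(t).
dm/m = −Q_out dt/(V₀ − 37.900 t); integrating gives ln(m/m₀) = −(Q_out/(Q_in−Q_out)) ln(V/V₀).
m = m₀ (V₀/V)^(Q_out/(Q_in−Q_out)) = 12.4 × (1320/550.63)^(-2.6649) = 1.2065 mg.
C = m/V = 1.2065/550.63 = 0.0021911 mg/L.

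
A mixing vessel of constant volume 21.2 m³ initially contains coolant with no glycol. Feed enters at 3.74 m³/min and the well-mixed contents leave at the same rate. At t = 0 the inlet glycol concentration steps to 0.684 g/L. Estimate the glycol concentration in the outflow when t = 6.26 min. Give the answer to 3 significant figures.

0.457 g/L

Species balance on the tank: V dC/dt = Q(C_in − C).
Time constant τ = V/Q = 21.2/3.74 = 5.6684 min.
C approaches C_in exponentially: C(t) = C_in + (C₀ − C_in) e^(−t/τ).
C(6.26) = 0.684 + (0 − 0.684)·e^(−6.26/5.6684) = 0.684 + (-0.68400)·0.33142 = 0.45731 g/L.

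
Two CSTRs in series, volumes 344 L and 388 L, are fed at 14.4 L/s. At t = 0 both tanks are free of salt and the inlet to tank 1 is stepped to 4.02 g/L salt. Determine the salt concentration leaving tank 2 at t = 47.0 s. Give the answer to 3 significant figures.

Time constants: τᵢ = Vᵢ/Q for each well-mixed tank.
τ₁ = 344/14.4 = 23.889 s; τ₂ = 388/14.4 = 26.944 s.
Solving the cascade with C₁(0)=C₂(0)=0 gives C₂(t) = C_in[1 − (τ₁ e^(−t/τ₁) − τ₂ e^(−t/τ₂))/(τ₁ − τ₂)].
At t = 47.0: e^(−t/τ₁) = 0.13981, e^(−t/τ₂) = 0.17476.
C₂ = 4.02·[1 − (23.889·0.13981 − 26.944·0.17476)/(-3.0556)] = 4.02·0.55201 = 2.2191 g/L.

2.22 g/L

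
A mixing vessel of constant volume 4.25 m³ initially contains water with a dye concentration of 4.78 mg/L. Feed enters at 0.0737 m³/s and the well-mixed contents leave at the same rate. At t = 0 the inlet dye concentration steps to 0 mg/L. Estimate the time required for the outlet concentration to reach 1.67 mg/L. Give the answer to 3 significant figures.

Species balance: V dC/dt = Q(C_in − C) ⇒ τ = V/Q = 57.666 s.
C(t) = C_in + (C₀ − C_in) e^(−t/τ). Set C = 1.67 and solve for t:
e^(−t/τ) = (C − C_in)/(C₀ − C_in) = (1.67 − 0)/(4.78 − 0) = 0.34937
t = −τ ln(…) = 57.666 × 1.0516 = 60.643 s.

60.6 s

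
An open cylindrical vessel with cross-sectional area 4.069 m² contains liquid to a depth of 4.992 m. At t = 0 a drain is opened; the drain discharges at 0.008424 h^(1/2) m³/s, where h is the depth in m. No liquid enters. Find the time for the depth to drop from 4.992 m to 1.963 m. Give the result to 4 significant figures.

With no inflow, A dh/dt = −0.008424 √h.
Separate and integrate: 2(√h − √h₀) = −(0.008424/A) t.
t = 2A(√h₀ − √h)/0.008424 = 2·4.069·(√4.992 − √1.963)/0.008424
  = 8.13800 × (2.23428 − 1.40107) / 0.008424 = 804.919 s.

804.9 s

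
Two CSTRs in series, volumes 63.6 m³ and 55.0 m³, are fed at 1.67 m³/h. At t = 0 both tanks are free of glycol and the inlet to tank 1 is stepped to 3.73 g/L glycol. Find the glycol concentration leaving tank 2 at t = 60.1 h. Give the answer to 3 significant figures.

1.88 g/L

Each tank obeys Vᵢ dCᵢ/dt = Q(Cᵢ₋₁ − Cᵢ), so τᵢ = Vᵢ/Q.
τ₁ = 63.6/1.67 = 38.084 h; τ₂ = 55.0/1.67 = 32.934 h.
Tank 1: C₁ = C_in(1 − e^(−t/τ₁)). Tank 2 (τ₁ ≠ τ₂): C₂ = C_in[1 − (τ₁ e^(−t/τ₁) − τ₂ e^(−t/τ₂))/(τ₁ − τ₂)].
At t = 60.1: e^(−t/τ₁) = 0.20637, e^(−t/τ₂) = 0.16124.
C₂ = 3.73·[1 − (38.084·0.20637 − 32.934·0.16124)/(5.1497)] = 3.73·0.50503 = 1.8838 g/L.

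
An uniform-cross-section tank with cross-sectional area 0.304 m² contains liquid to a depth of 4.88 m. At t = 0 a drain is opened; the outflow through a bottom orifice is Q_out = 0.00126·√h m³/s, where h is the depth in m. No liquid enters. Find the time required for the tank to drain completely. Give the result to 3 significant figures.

1070 s

Mass balance (ρ constant): A dh/dt = −0.00126 √h.
This is separable: 2 d(√h)/dt = −0.00126/A, so √h = √h₀ − (0.00126/(2A)) t.
Set h = 0: 2√h₀ = (0.00126/A) t_empty ⇒ t_empty = 2A√h₀/0.00126.
t_empty = 2·0.304·√4.88/0.00126 = 0.60800·2.2091/0.00126 = 1066.0 s.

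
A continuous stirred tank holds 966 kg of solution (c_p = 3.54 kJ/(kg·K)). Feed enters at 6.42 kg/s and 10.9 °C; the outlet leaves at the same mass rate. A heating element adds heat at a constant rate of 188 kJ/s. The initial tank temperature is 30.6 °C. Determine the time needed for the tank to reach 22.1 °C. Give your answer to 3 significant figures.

First-law balance (no shaft work): M c_p dT/dt = ṁ c_p (T_in − T) + 188.
τ = M/ṁ = 150.47 s; T_ss = T_in + Q̇/(ṁ c_p) = 19.172 °C.
T(t) = T_ss + (T₀ − T_ss) e^(−t/τ). Set T = 22.1:
e^(−t/τ) = (22.1 − 19.172)/(30.6 − 19.172) = 0.25620
t = −150.47 · ln(0.25620) = 204.90 s.

205 s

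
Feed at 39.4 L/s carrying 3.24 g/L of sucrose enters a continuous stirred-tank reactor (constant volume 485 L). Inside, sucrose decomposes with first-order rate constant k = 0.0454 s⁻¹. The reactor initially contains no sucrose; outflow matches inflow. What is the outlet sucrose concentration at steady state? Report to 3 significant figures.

V dC/dt = Q(C_in − C) − k V C.
Steady state (dC/dt = 0): C_ss = Q C_in/(Q + kV) = C_in/(1 + kV/Q).
C_ss = 39.4·3.24/(39.4 + 0.0454·485) = 127.66/61.419 = 2.0784 g/L.

2.08 g/L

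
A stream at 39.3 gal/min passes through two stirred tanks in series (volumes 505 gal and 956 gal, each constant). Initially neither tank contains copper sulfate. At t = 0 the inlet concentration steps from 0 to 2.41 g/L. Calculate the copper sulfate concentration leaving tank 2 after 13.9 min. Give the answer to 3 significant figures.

0.440 g/L

Each tank obeys Vᵢ dCᵢ/dt = Q(Cᵢ₋₁ − Cᵢ), so τᵢ = Vᵢ/Q.
τ₁ = 505/39.3 = 12.850 min; τ₂ = 956/39.3 = 24.326 min.
Tank 1: C₁ = C_in(1 − e^(−t/τ₁)). Tank 2 (τ₁ ≠ τ₂): C₂ = C_in[1 − (τ₁ e^(−t/τ₁) − τ₂ e^(−t/τ₂))/(τ₁ − τ₂)].
At t = 13.9: e^(−t/τ₁) = 0.33901, e^(−t/τ₂) = 0.56473.
C₂ = 2.41·[1 − (12.850·0.33901 − 24.326·0.56473)/(-11.476)] = 2.41·0.18253 = 0.43990 g/L.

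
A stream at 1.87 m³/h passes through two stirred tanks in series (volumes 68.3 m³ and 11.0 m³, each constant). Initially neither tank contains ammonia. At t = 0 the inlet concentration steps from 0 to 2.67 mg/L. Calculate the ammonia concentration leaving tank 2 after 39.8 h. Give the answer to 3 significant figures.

Each tank obeys Vᵢ dCᵢ/dt = Q(Cᵢ₋₁ − Cᵢ), so τᵢ = Vᵢ/Q.
τ₁ = 68.3/1.87 = 36.524 h; τ₂ = 11.0/1.87 = 5.8824 h.
Tank 1: C₁ = C_in(1 − e^(−t/τ₁)). Tank 2 (τ₁ ≠ τ₂): C₂ = C_in[1 − (τ₁ e^(−t/τ₁) − τ₂ e^(−t/τ₂))/(τ₁ − τ₂)].
At t = 39.8: e^(−t/τ₁) = 0.33632, e^(−t/τ₂) = 0.0011523.
C₂ = 2.67·[1 − (36.524·0.33632 − 5.8824·0.0011523)/(30.642)] = 2.67·0.59934 = 1.6002 mg/L.

1.60 mg/L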